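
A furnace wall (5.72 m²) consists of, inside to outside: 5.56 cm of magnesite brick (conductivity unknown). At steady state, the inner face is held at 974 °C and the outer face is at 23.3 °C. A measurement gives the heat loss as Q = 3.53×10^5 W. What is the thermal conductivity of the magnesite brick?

k = 3.61 W/m·K

ΣR = ΔT/Q = |974 − 23.3|/3.53×10^5 = 0.002693 K/W
L/(kA) = 0.002693 ⇒ k = 0.0556/(0.002693·5.72) = 3.61 W/m·K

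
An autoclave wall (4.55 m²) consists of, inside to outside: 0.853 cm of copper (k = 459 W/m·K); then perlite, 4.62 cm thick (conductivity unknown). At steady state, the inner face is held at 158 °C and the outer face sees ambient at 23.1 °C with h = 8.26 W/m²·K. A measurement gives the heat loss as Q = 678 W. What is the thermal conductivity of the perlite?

ΣR = ΔT/Q = |158 − 23.1|/678 = 0.1990 K/W
Known resistances:
  R_copper = L/(kA) = 0.00853/(459·4.55) = 4.084×10^-6 K/W
  R_conv,out = 1/(hA) = 1/(8.26·4.55) = 0.02661 K/W
R_perlite = ΣR − ΣR_known = 0.1990 − 0.02661 = 0.1724 K/W
L/(kA) = 0.1724 ⇒ k = 0.0462/(0.1724·4.55) = 0.0589 W/m·K

k = 0.0589 W/m·K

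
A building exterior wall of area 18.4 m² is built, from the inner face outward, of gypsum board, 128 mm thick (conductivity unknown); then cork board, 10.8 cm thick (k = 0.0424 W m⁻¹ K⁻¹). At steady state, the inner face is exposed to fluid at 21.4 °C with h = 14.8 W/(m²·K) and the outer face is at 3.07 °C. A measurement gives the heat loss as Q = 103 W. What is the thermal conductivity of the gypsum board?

k = 0.194 W/m·K

ΣR = ΔT/Q = |21.4 − 3.07|/103 = 0.1780 K/W
Known resistances:
  R_conv,in = 1/(hA) = 1/(14.8·18.4) = 0.003672 K/W
  R_cork board = L/(kA) = 0.108/(0.0424·18.4) = 0.1384 K/W
R_gypsum board = ΣR − ΣR_known = 0.1780 − 0.1421 = 0.03590 K/W
L/(kA) = 0.03590 ⇒ k = 0.128/(0.03590·18.4) = 0.194 W/m·K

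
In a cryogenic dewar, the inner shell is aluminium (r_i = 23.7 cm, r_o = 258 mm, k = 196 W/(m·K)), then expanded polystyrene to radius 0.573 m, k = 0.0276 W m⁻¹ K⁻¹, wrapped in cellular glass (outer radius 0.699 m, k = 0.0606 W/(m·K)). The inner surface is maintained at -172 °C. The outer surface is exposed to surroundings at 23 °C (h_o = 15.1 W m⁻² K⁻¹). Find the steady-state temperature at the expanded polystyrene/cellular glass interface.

Resistance network (inner→outer):
  R_aluminium = (1/0.237 − 1/0.258)/(4πk) = 0.3434/(4π·196) = 1.394×10^-4 K/W
  R_expanded polystyrene = (1/0.258 − 1/0.573)/(4πk) = 2.131/(4π·0.0276) = 6.144 K/W
  R_cellular glass = (1/0.573 − 1/0.699)/(4πk) = 0.3146/(4π·0.0606) = 0.4131 K/W
  R_conv,out = 1/(4πr²h) = 1/(4π·0.699²·15.1) = 0.01079 K/W
ΣR = 1.394×10^-4 + 6.144 + 0.4131 + 0.01079 = 6.568 K/W
Q = ΔT/ΣR = (-172 °C − 23 °C)/6.568 = -29.69 W
From the inner boundary to the expanded polystyrene/cellular glass interface, ΣR_partial = 6.144 K/W.
T_interface = T_in − Q·ΣR_partial = -172 °C − (-29.69)(6.144) = 10.4 °C

T = 10.4 °C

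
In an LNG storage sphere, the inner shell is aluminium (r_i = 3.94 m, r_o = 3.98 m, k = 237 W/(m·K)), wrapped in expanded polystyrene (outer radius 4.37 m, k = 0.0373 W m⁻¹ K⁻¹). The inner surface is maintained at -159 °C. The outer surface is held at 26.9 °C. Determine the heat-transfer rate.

Treat each layer as a resistance in series:
  R_aluminium = (1/3.94 − 1/3.98)/(4πk) = 0.002551/(4π·237) = 8.565×10^-7 K/W
  R_expanded polystyrene = (1/3.98 − 1/4.37)/(4πk) = 0.02242/(4π·0.0373) = 0.04784 K/W
ΣR = 8.565×10^-7 + 0.04784 = 0.04784 K/W
Q = ΔT/ΣR = (-159 °C − 26.9 °C)/0.04784 = -3890 W
(Negative Q ⇒ heat flows inward; heat gain = 3890 W.)

Q = 3.89 kW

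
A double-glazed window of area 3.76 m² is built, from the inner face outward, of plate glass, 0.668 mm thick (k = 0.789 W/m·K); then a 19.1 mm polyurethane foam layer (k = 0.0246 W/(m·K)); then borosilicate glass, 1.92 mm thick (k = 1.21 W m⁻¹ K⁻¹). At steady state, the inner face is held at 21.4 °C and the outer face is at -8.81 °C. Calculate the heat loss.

Q = 146 W

Resistance network (inner→outer):
  R_plate glass = L/(kA) = 6.68×10^-4/(0.789·3.76) = 2.252×10^-4 K/W
  R_polyurethane foam = L/(kA) = 0.0191/(0.0246·3.76) = 0.2065 K/W
  R_borosilicate glass = L/(kA) = 0.00192/(1.21·3.76) = 4.220×10^-4 K/W
ΣR = 2.252×10^-4 + 0.2065 + 4.220×10^-4 = 0.2071 K/W
Q = ΔT/ΣR = (21.4 °C − -8.81 °C)/0.2071 = 146 W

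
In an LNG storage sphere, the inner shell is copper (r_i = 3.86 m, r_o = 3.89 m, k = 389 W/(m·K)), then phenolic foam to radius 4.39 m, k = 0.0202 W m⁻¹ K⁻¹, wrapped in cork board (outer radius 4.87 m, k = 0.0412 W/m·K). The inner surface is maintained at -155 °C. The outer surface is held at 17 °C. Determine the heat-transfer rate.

Series thermal resistances, inner to outer:
  R_copper = (1/3.86 − 1/3.89)/(4πk) = 0.001998/(4π·389) = 4.087×10^-7 K/W
  R_phenolic foam = (1/3.89 − 1/4.39)/(4πk) = 0.02928/(4π·0.0202) = 0.1153 K/W
  R_cork board = (1/4.39 − 1/4.87)/(4πk) = 0.02245/(4π·0.0412) = 0.04337 K/W
ΣR = 4.087×10^-7 + 0.1153 + 0.04337 = 0.1587 K/W
Q = ΔT/ΣR = (-155 °C − 17 °C)/0.1587 = -1080 W
(Negative Q ⇒ heat flows inward; heat gain = 1080 W.)

Q = 1080 W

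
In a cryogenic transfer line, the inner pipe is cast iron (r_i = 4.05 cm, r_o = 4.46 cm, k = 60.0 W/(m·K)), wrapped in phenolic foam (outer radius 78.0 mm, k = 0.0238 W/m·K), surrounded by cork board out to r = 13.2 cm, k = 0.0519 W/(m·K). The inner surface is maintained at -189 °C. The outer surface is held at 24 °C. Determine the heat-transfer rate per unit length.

Q' = 39.8 W/m

Resistance network (inner→outer):
  R'_cast iron = ln(0.0446/0.0405)/(2πk) = 0.09643/(2π·60.0) = 2.558×10^-4 m·K/W
  R'_phenolic foam = ln(0.0780/0.0446)/(2πk) = 0.5590/(2π·0.0238) = 3.738 m·K/W
  R'_cork board = ln(0.132/0.0780)/(2πk) = 0.5261/(2π·0.0519) = 1.613 m·K/W
ΣR = 2.558×10^-4 + 3.738 + 1.613 = 5.351 m·K/W
Q' = ΔT/ΣR = (-189 °C − 24 °C)/5.351 = -39.8 W/m
(Negative Q' ⇒ heat flows inward; heat gain = 39.8 W/m.)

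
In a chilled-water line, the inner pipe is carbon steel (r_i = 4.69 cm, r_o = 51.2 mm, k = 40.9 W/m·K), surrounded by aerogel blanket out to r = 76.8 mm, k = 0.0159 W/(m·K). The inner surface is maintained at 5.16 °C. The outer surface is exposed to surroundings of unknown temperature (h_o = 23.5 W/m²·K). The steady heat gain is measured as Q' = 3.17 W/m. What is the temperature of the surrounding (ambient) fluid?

Sum the resistances:
  R'_carbon steel = ln(0.0512/0.0469)/(2πk) = 0.08772/(2π·40.9) = 3.414×10^-4 m·K/W
  R'_aerogel blanket = ln(0.0768/0.0512)/(2πk) = 0.4055/(2π·0.0159) = 4.059 m·K/W
  R'_conv,out = 1/(2πr h) = 1/(2π·0.0768·23.5) = 0.08818 m·K/W
ΣR = 4.147 m·K/W
ΔT = Q'·ΣR = 3.17 × 4.147 = 13.15 K
Heat flows inward, so T_out = T_in + ΔT = 5.16 + 13.15 = 18.3 °C

T_out = 18.3 °C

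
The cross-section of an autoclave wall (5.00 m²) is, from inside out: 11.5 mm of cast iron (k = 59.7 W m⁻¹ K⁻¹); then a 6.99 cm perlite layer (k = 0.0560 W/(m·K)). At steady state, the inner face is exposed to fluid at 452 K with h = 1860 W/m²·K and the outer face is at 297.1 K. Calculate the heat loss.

Q = 620 W

Resistance network (inner→outer):
  R_conv,in = 1/(hA) = 1/(1860·5.00) = 1.075×10^-4 K/W
  R_cast iron = L/(kA) = 0.0115/(59.7·5.00) = 3.853×10^-5 K/W
  R_perlite = L/(kA) = 0.0699/(0.0560·5.00) = 0.2496 K/W
ΣR = 1.075×10^-4 + 3.853×10^-5 + 0.2496 = 0.2497 K/W
Q = ΔT/ΣR = (452 K − 297.1 K)/0.2497 = 620 W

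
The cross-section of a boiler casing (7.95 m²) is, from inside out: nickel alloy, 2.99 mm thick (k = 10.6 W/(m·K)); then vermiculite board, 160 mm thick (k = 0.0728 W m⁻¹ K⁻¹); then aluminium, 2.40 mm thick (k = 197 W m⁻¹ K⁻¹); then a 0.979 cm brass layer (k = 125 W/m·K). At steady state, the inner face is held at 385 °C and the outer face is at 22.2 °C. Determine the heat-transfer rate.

Q = 1310 W

Series thermal resistances, inner to outer:
  R_nickel alloy = L/(kA) = 0.00299/(10.6·7.95) = 3.548×10^-5 K/W
  R_vermiculite board = L/(kA) = 0.160/(0.0728·7.95) = 0.2765 K/W
  R_aluminium = L/(kA) = 0.00240/(197·7.95) = 1.532×10^-6 K/W
  R_brass = L/(kA) = 0.00979/(125·7.95) = 9.852×10^-6 K/W
ΣR = 3.548×10^-5 + 0.2765 + 1.532×10^-6 + 9.852×10^-6 = 0.2765 K/W
Q = ΔT/ΣR = (385 °C − 22.2 °C)/0.2765 = 1310 W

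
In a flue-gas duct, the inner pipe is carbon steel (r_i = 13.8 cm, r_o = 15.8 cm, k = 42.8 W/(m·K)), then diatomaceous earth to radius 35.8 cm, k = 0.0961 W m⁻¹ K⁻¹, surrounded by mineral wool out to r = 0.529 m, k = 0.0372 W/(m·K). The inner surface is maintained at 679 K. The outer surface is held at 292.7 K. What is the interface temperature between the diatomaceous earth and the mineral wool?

Series thermal resistances, inner to outer:
  R'_carbon steel = ln(0.158/0.138)/(2πk) = 0.1353/(2π·42.8) = 5.033×10^-4 m·K/W
  R'_diatomaceous earth = ln(0.358/0.158)/(2πk) = 0.8179/(2π·0.0961) = 1.355 m·K/W
  R'_mineral wool = ln(0.529/0.358)/(2πk) = 0.3905/(2π·0.0372) = 1.671 m·K/W
ΣR = 5.033×10^-4 + 1.355 + 1.671 = 3.027 m·K/W
Q' = ΔT/ΣR = (679 K − 292.7 K)/3.027 = 127.6 W/m
From the inner boundary to the diatomaceous earth/mineral wool interface, ΣR_partial = 1.356 m·K/W.
T_interface = T_in − Q'·ΣR_partial = 679 K − (127.6)(1.356) = 506 K

T = 506 K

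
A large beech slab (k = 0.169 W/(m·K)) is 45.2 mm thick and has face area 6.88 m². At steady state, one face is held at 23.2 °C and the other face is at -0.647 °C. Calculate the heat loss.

Q = kA·ΔT/L = 0.169 × 6.88 × |23.2 °C − -0.647 °C| / 0.0452 = 613 W

Q = 613 W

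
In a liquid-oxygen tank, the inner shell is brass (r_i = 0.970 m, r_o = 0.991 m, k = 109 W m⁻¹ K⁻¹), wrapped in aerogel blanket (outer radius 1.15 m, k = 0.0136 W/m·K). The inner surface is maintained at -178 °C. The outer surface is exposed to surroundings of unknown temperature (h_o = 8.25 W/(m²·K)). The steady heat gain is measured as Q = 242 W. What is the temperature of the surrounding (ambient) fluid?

Series resistances:
  R_brass = (1/0.970 − 1/0.991)/(4πk) = 0.02185/(4π·109) = 1.595×10^-5 K/W
  R_aerogel blanket = (1/0.991 − 1/1.15)/(4πk) = 0.1395/(4π·0.0136) = 0.8164 K/W
  R_conv,out = 1/(4πr²h) = 1/(4π·1.15²·8.25) = 0.007294 K/W
ΣR = 0.8237 K/W
ΔT = Q·ΣR = 242 × 0.8237 = 199.3 K
Heat flows inward, so T_out = T_in + ΔT = -178 + 199.3 = 21.3 °C

T_out = 21.3 °C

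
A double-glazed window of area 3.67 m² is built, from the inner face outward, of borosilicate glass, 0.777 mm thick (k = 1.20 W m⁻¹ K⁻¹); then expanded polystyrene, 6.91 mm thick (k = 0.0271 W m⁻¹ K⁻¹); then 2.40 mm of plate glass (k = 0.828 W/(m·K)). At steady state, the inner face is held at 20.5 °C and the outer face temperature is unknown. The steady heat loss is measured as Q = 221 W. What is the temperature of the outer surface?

Sum the resistances:
  R_borosilicate glass = L/(kA) = 7.77×10^-4/(1.20·3.67) = 1.764×10^-4 K/W
  R_expanded polystyrene = L/(kA) = 0.00691/(0.0271·3.67) = 0.06948 K/W
  R_plate glass = L/(kA) = 0.00240/(0.828·3.67) = 7.898×10^-4 K/W
ΣR = 0.07044 K/W
ΔT = Q·ΣR = 221 × 0.07044 = 15.57 K
Heat flows outward, so T_out = T_in − ΔT = 20.5 − 15.57 = 4.93 °C

T_out = 4.93 °C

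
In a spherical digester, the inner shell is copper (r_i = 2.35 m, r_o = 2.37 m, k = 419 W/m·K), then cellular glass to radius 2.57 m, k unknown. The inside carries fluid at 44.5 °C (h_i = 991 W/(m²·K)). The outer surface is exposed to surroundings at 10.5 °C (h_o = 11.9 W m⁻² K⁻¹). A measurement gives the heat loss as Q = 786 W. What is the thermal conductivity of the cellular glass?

ΣR = ΔT/Q = |44.5 − 10.5|/786 = 0.04326 K/W
Known resistances:
  R_conv,in = 1/(4πr²h) = 1/(4π·2.35²·991) = 1.454×10^-5 K/W
  R_copper = (1/2.35 − 1/2.37)/(4πk) = 0.003591/(4π·419) = 6.820×10^-7 K/W
  R_conv,out = 1/(4πr²h) = 1/(4π·2.57²·11.9) = 0.001012 K/W
R_cellular glass = ΣR − ΣR_known = 0.04326 − 0.001027 = 0.04223 K/W
(1/r₁−1/r₂)/(4πk) = 0.04223 ⇒ k = 0.03284/(4π·0.04223) = 0.0619 W/m·K

k = 0.0619 W/m·K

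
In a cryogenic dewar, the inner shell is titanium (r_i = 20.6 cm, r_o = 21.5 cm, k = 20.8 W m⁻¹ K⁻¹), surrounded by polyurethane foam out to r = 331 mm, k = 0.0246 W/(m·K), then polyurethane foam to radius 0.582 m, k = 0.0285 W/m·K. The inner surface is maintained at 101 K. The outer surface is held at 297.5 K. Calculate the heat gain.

Series thermal resistances, inner to outer:
  R_titanium = (1/0.206 − 1/0.215)/(4πk) = 0.2032/(4π·20.8) = 7.774×10^-4 K/W
  R_polyurethane foam = (1/0.215 − 1/0.331)/(4πk) = 1.630/(4π·0.0246) = 5.273 K/W
  R_polyurethane foam = (1/0.331 − 1/0.582)/(4πk) = 1.303/(4π·0.0285) = 3.638 K/W
ΣR = 7.774×10^-4 + 5.273 + 3.638 = 8.912 K/W
Q = ΔT/ΣR = (101 K − 297.5 K)/8.912 = -22.0 W
(Negative Q ⇒ heat flows inward; heat gain = 22.0 W.)

Q = 22.0 W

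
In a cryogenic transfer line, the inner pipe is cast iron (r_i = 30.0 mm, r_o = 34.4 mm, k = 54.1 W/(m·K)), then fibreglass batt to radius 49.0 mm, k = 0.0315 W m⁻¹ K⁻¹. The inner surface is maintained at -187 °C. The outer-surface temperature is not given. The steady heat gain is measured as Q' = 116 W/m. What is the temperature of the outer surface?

Sum the resistances:
  R'_cast iron = ln(0.0344/0.0300)/(2πk) = 0.1369/(2π·54.1) = 4.026×10^-4 m·K/W
  R'_fibreglass batt = ln(0.0490/0.0344)/(2πk) = 0.3538/(2π·0.0315) = 1.787 m·K/W
ΣR = 1.788 m·K/W
ΔT = Q'·ΣR = 116 × 1.788 = 207.4 K
Heat flows inward, so T_out = T_in + ΔT = -187 + 207.4 = 20.4 °C

T_out = 20.4 °C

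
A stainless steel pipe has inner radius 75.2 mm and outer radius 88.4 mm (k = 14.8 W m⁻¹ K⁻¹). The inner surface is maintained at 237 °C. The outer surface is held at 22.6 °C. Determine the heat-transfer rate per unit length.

Q' = 123 kW/m

Q' = 2πk·ΔT/ln(r₂/r₁) = 2π × 14.8 × 214.4 / ln(0.0884/0.0752) = 1.23×10^5 W/m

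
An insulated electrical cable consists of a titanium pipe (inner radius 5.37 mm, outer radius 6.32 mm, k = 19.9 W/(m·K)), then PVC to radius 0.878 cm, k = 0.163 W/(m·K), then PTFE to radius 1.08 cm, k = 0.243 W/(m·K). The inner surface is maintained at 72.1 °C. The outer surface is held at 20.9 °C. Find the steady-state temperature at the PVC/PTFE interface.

Treat each layer as a resistance in series:
  R'_titanium = ln(0.00632/0.00537)/(2πk) = 0.1629/(2π·19.9) = 0.001303 m·K/W
  R'_PVC = ln(0.00878/0.00632)/(2πk) = 0.3288/(2π·0.163) = 0.3210 m·K/W
  R'_PTFE = ln(0.0108/0.00878)/(2πk) = 0.2071/(2π·0.243) = 0.1356 m·K/W
ΣR = 0.001303 + 0.3210 + 0.1356 = 0.4579 m·K/W
Q' = ΔT/ΣR = (72.1 °C − 20.9 °C)/0.4579 = 111.8 W/m
From the inner boundary to the PVC/PTFE interface, ΣR_partial = 0.3223 m·K/W.
T_interface = T_in − Q'·ΣR_partial = 72.1 °C − (111.8)(0.3223) = 36.1 °C

T = 36.1 °C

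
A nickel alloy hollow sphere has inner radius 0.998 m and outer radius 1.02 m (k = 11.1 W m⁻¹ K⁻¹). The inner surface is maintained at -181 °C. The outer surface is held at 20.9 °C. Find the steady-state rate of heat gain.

Q = 1300 kW

Q = 4πk·ΔT/(1/r₁ − 1/r₂) = 4π × 11.1 × 201.9 / (1/0.998 − 1/1.02) = 1.30×10^6 W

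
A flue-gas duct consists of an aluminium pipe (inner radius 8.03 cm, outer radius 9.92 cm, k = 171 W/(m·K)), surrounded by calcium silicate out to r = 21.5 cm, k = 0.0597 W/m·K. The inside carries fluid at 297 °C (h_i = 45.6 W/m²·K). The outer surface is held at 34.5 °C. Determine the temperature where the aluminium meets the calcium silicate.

Resistance network (inner→outer):
  R'_conv,in = 1/(2πr h) = 1/(2π·0.0803·45.6) = 0.04347 m·K/W
  R'_aluminium = ln(0.0992/0.0803)/(2πk) = 0.2114/(2π·171) = 1.967×10^-4 m·K/W
  R'_calcium silicate = ln(0.215/0.0992)/(2πk) = 0.7735/(2π·0.0597) = 2.062 m·K/W
ΣR = 0.04347 + 1.967×10^-4 + 2.062 = 2.106 m·K/W
Q' = ΔT/ΣR = (297 °C − 34.5 °C)/2.106 = 124.6 W/m
From the inner boundary to the aluminium/calcium silicate interface, ΣR_partial = 0.04367 m·K/W.
T_interface = T_in − Q'·ΣR_partial = 297 °C − (124.6)(0.04367) = 292 °C

T = 292 °C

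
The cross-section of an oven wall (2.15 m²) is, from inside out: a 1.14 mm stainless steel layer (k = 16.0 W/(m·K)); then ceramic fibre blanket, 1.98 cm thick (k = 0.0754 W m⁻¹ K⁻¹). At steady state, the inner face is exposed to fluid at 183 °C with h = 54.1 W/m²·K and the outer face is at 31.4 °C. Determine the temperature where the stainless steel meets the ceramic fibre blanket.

Series thermal resistances, inner to outer:
  R_conv,in = 1/(hA) = 1/(54.1·2.15) = 0.008597 K/W
  R_stainless steel = L/(kA) = 0.00114/(16.0·2.15) = 3.314×10^-5 K/W
  R_ceramic fibre blanket = L/(kA) = 0.0198/(0.0754·2.15) = 0.1221 K/W
ΣR = 0.008597 + 3.314×10^-5 + 0.1221 = 0.1307 K/W
Q = ΔT/ΣR = (183 °C − 31.4 °C)/0.1307 = 1160 W
From the inner boundary to the stainless steel/ceramic fibre blanket interface, ΣR_partial = 0.008630 K/W.
T_interface = T_in − Q·ΣR_partial = 183 °C − (1160)(0.008630) = 173 °C

T = 173 °C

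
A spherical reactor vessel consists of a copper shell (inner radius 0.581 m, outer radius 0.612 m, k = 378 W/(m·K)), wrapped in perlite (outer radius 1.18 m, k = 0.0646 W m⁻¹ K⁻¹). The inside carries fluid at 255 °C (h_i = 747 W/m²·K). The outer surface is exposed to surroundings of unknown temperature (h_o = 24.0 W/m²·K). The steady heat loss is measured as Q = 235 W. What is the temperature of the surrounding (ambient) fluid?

T_out = 26.7 °C

Sum the resistances:
  R_conv,in = 1/(4πr²h) = 1/(4π·0.581²·747) = 3.156×10^-4 K/W
  R_copper = (1/0.581 − 1/0.612)/(4πk) = 0.08718/(4π·378) = 1.835×10^-5 K/W
  R_perlite = (1/0.612 − 1/1.18)/(4πk) = 0.7865/(4π·0.0646) = 0.9689 K/W
  R_conv,out = 1/(4πr²h) = 1/(4π·1.18²·24.0) = 0.002381 K/W
ΣR = 0.9716 K/W
ΔT = Q·ΣR = 235 × 0.9716 = 228.3 K
Heat flows outward, so T_out = T_in − ΔT = 255 − 228.3 = 26.7 °C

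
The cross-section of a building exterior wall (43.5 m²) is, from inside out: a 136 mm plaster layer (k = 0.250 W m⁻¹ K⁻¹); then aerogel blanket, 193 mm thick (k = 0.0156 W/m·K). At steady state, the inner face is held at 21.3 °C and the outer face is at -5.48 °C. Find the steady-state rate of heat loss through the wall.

Q = 90.2 W

Treat each layer as a resistance in series:
  R_plaster = L/(kA) = 0.136/(0.250·43.5) = 0.01251 K/W
  R_aerogel blanket = L/(kA) = 0.193/(0.0156·43.5) = 0.2844 K/W
ΣR = 0.01251 + 0.2844 = 0.2969 K/W
Q = ΔT/ΣR = (21.3 °C − -5.48 °C)/0.2969 = 90.2 W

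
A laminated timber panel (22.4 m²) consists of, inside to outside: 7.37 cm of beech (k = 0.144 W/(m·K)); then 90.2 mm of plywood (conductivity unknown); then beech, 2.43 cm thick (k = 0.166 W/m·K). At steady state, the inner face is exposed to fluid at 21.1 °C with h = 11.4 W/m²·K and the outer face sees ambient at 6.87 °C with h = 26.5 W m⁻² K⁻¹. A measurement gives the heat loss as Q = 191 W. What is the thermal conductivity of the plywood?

k = 0.102 W/m·K

ΣR = ΔT/Q = |21.1 − 6.87|/191 = 0.07450 K/W
Known resistances:
  R_conv,in = 1/(hA) = 1/(11.4·22.4) = 0.003916 K/W
  R_beech = L/(kA) = 0.0737/(0.144·22.4) = 0.02285 K/W
  R_beech = L/(kA) = 0.0243/(0.166·22.4) = 0.006535 K/W
  R_conv,out = 1/(hA) = 1/(26.5·22.4) = 0.001685 K/W
R_plywood = ΣR − ΣR_known = 0.07450 − 0.03499 = 0.03951 K/W
L/(kA) = 0.03951 ⇒ k = 0.0902/(0.03951·22.4) = 0.102 W/m·K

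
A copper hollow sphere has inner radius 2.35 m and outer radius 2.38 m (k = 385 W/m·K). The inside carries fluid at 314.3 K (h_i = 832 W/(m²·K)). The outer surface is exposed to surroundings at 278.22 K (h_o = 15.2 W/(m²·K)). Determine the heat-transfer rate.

Resistance network (inner→outer):
  R_conv,in = 1/(4πr²h) = 1/(4π·2.35²·832) = 1.732×10^-5 K/W
  R_copper = (1/2.35 − 1/2.38)/(4πk) = 0.005364/(4π·385) = 1.109×10^-6 K/W
  R_conv,out = 1/(4πr²h) = 1/(4π·2.38²·15.2) = 9.243×10^-4 K/W
ΣR = 1.732×10^-5 + 1.109×10^-6 + 9.243×10^-4 = 9.427×10^-4 K/W
Q = ΔT/ΣR = (314.3 K − 278.22 K)/9.427×10^-4 = 38300 W

Q = 38.3 kW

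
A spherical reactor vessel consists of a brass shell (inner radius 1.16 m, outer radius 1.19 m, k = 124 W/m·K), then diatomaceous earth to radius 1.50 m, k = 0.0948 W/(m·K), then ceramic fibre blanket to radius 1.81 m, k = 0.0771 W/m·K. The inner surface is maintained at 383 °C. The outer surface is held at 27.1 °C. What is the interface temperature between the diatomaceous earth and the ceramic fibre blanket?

T = 186 °C

Series thermal resistances, inner to outer:
  R_brass = (1/1.16 − 1/1.19)/(4πk) = 0.02173/(4π·124) = 1.395×10^-5 K/W
  R_diatomaceous earth = (1/1.19 − 1/1.50)/(4πk) = 0.1737/(4π·0.0948) = 0.1458 K/W
  R_ceramic fibre blanket = (1/1.50 − 1/1.81)/(4πk) = 0.1142/(4π·0.0771) = 0.1178 K/W
ΣR = 1.395×10^-5 + 0.1458 + 0.1178 = 0.2636 K/W
Q = ΔT/ΣR = (383 °C − 27.1 °C)/0.2636 = 1350 W
From the inner boundary to the diatomaceous earth/ceramic fibre blanket interface, ΣR_partial = 0.1458 K/W.
T_interface = T_in − Q·ΣR_partial = 383 °C − (1350)(0.1458) = 186 °C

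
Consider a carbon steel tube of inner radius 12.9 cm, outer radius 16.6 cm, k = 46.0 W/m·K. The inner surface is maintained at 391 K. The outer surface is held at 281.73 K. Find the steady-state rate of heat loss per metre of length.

Q' = 125 kW/m

Q' = 2πk·ΔT/ln(r₂/r₁) = 2π × 46.0 × 109.27 / ln(0.166/0.129) = 1.25×10^5 W/m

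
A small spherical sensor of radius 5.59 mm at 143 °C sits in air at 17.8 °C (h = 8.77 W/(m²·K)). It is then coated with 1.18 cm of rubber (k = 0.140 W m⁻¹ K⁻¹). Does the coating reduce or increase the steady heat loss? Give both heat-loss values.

increases: 0.431 → 1.26 W

Critical radius for a sphere: r_cr = 2k/h = 0.0319 m = 3.19 cm.
Outer radius after coating: r₂ = 0.00559 + 0.0118 = 0.01739 m.
Since r₁ < r_cr and r₂ ≤ r_cr, the coating moves toward the maximum at r_cr — heat loss rises.
Bare: R = 1/(4πr₁²h) = 290.4 K/W; Q = 125.2/290.4 = 0.431 W.
Coated: R = R_cond + R_conv = 99.00 K/W; Q = 125.2/99.00 = 1.26 W.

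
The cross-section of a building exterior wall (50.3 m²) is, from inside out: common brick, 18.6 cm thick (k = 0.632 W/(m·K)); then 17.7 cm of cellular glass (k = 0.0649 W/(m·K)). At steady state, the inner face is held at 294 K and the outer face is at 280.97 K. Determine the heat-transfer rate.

Q = 217 W

Treat each layer as a resistance in series:
  R_common brick = L/(kA) = 0.186/(0.632·50.3) = 0.005851 K/W
  R_cellular glass = L/(kA) = 0.177/(0.0649·50.3) = 0.05422 K/W
ΣR = 0.005851 + 0.05422 = 0.06007 K/W
Q = ΔT/ΣR = (294 K − 280.97 K)/0.06007 = 217 W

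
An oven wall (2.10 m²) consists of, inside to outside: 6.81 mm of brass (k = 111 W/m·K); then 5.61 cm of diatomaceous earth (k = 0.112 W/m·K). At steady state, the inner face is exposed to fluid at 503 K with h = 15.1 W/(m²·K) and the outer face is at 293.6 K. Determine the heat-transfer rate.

Q = 775 W

Series thermal resistances, inner to outer:
  R_conv,in = 1/(hA) = 1/(15.1·2.10) = 0.03154 K/W
  R_brass = L/(kA) = 0.00681/(111·2.10) = 2.921×10^-5 K/W
  R_diatomaceous earth = L/(kA) = 0.0561/(0.112·2.10) = 0.2385 K/W
ΣR = 0.03154 + 2.921×10^-5 + 0.2385 = 0.2701 K/W
Q = ΔT/ΣR = (503 K − 293.6 K)/0.2701 = 775 W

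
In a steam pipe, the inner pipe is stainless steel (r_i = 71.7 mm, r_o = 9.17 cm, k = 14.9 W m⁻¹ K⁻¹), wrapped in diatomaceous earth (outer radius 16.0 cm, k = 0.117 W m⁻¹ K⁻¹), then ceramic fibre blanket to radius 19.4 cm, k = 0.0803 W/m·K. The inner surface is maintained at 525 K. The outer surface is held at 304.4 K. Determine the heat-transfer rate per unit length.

Treat each layer as a resistance in series:
  R'_stainless steel = ln(0.0917/0.0717)/(2πk) = 0.2460/(2π·14.9) = 0.002628 m·K/W
  R'_diatomaceous earth = ln(0.160/0.0917)/(2πk) = 0.5567/(2π·0.117) = 0.7572 m·K/W
  R'_ceramic fibre blanket = ln(0.194/0.160)/(2πk) = 0.1927/(2π·0.0803) = 0.3819 m·K/W
ΣR = 0.002628 + 0.7572 + 0.3819 = 1.142 m·K/W
Q' = ΔT/ΣR = (525 K − 304.4 K)/1.142 = 193 W/m

Q' = 193 W/m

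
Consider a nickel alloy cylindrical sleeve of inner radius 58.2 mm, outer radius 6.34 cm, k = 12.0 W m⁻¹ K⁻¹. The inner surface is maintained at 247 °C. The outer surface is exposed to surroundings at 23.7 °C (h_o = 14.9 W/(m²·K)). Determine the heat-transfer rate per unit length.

Q' = 1320 W/m

Treat each layer as a resistance in series:
  R'_nickel alloy = ln(0.0634/0.0582)/(2πk) = 0.08558/(2π·12.0) = 0.001135 m·K/W
  R'_conv,out = 1/(2πr h) = 1/(2π·0.0634·14.9) = 0.1685 m·K/W
ΣR = 0.001135 + 0.1685 = 0.1696 m·K/W
Q' = ΔT/ΣR = (247 °C − 23.7 °C)/0.1696 = 1320 W/m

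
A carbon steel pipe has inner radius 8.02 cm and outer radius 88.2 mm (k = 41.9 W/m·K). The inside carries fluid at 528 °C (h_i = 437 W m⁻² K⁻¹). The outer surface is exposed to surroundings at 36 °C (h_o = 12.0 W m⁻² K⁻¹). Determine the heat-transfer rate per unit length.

Q' = 3170 W/m

Treat each layer as a resistance in series:
  R'_conv,in = 1/(2πr h) = 1/(2π·0.0802·437) = 0.004541 m·K/W
  R'_carbon steel = ln(0.0882/0.0802)/(2πk) = 0.09508/(2π·41.9) = 3.612×10^-4 m·K/W
  R'_conv,out = 1/(2πr h) = 1/(2π·0.0882·12.0) = 0.1504 m·K/W
ΣR = 0.004541 + 3.612×10^-4 + 0.1504 = 0.1553 m·K/W
Q' = ΔT/ΣR = (528 °C − 36 °C)/0.1553 = 3170 W/m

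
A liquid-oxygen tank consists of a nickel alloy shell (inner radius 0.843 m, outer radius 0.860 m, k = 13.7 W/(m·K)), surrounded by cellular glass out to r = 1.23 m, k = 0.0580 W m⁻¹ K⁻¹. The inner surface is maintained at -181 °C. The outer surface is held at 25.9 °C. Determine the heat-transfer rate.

Series thermal resistances, inner to outer:
  R_nickel alloy = (1/0.843 − 1/0.860)/(4πk) = 0.02345/(4π·13.7) = 1.362×10^-4 K/W
  R_cellular glass = (1/0.860 − 1/1.23)/(4πk) = 0.3498/(4π·0.0580) = 0.4799 K/W
ΣR = 1.362×10^-4 + 0.4799 = 0.4800 K/W
Q = ΔT/ΣR = (-181 °C − 25.9 °C)/0.4800 = -431 W
(Negative Q ⇒ heat flows inward; heat gain = 431 W.)

Q = 431 W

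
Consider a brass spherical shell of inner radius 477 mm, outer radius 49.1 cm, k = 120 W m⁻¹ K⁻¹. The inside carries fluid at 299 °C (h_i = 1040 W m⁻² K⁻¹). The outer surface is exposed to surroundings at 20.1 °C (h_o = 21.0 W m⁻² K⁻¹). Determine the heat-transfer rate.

Q = 17.3 kW

Series thermal resistances, inner to outer:
  R_conv,in = 1/(4πr²h) = 1/(4π·0.477²·1040) = 3.363×10^-4 K/W
  R_brass = (1/0.477 − 1/0.491)/(4πk) = 0.05978/(4π·120) = 3.964×10^-5 K/W
  R_conv,out = 1/(4πr²h) = 1/(4π·0.491²·21.0) = 0.01572 K/W
ΣR = 3.363×10^-4 + 3.964×10^-5 + 0.01572 = 0.01610 K/W
Q = ΔT/ΣR = (299 °C − 20.1 °C)/0.01610 = 17300 W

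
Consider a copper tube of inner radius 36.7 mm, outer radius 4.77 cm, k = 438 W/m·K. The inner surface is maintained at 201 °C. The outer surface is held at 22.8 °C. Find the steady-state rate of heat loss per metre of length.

Q' = 2πk·ΔT/ln(r₂/r₁) = 2π × 438 × 178.2 / ln(0.0477/0.0367) = 1.87×10^6 W/m

Q' = 1.87×10^6 W/m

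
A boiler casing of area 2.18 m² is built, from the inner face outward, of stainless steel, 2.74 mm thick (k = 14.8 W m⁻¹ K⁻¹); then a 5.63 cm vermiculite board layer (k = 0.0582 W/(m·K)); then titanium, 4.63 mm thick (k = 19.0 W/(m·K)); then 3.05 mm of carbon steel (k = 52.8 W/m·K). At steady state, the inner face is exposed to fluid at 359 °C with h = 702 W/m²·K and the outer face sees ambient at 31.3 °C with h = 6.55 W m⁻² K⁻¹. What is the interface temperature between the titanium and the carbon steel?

T = 75.9 °C

Resistance network (inner→outer):
  R_conv,in = 1/(hA) = 1/(702·2.18) = 6.534×10^-4 K/W
  R_stainless steel = L/(kA) = 0.00274/(14.8·2.18) = 8.492×10^-5 K/W
  R_vermiculite board = L/(kA) = 0.0563/(0.0582·2.18) = 0.4437 K/W
  R_titanium = L/(kA) = 0.00463/(19.0·2.18) = 1.118×10^-4 K/W
  R_carbon steel = L/(kA) = 0.00305/(52.8·2.18) = 2.650×10^-5 K/W
  R_conv,out = 1/(hA) = 1/(6.55·2.18) = 0.07003 K/W
ΣR = 6.534×10^-4 + 8.492×10^-5 + 0.4437 + 1.118×10^-4 + 2.650×10^-5 + 0.07003 = 0.5146 K/W
Q = ΔT/ΣR = (359 °C − 31.3 °C)/0.5146 = 636.8 W
From the inner boundary to the titanium/carbon steel interface, ΣR_partial = 0.4446 K/W.
T_interface = T_in − Q·ΣR_partial = 359 °C − (636.8)(0.4446) = 75.9 °C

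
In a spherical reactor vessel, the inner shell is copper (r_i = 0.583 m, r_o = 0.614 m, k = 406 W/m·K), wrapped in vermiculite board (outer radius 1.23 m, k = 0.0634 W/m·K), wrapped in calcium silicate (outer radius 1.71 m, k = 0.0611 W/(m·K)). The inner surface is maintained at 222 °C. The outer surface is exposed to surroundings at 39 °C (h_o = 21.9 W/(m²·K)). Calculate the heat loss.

Q = 138 W

Treat each layer as a resistance in series:
  R_copper = (1/0.583 − 1/0.614)/(4πk) = 0.08660/(4π·406) = 1.697×10^-5 K/W
  R_vermiculite board = (1/0.614 − 1/1.23)/(4πk) = 0.8157/(4π·0.0634) = 1.024 K/W
  R_calcium silicate = (1/1.23 − 1/1.71)/(4πk) = 0.2282/(4π·0.0611) = 0.2972 K/W
  R_conv,out = 1/(4πr²h) = 1/(4π·1.71²·21.9) = 0.001243 K/W
ΣR = 1.697×10^-5 + 1.024 + 0.2972 + 0.001243 = 1.322 K/W
Q = ΔT/ΣR = (222 °C − 39 °C)/1.322 = 138 W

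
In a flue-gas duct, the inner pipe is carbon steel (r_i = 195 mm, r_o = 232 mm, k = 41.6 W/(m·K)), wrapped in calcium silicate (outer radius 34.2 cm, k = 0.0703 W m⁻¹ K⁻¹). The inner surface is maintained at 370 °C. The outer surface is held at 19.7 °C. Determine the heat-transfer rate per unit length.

Series thermal resistances, inner to outer:
  R'_carbon steel = ln(0.232/0.195)/(2πk) = 0.1737/(2π·41.6) = 6.647×10^-4 m·K/W
  R'_calcium silicate = ln(0.342/0.232)/(2πk) = 0.3881/(2π·0.0703) = 0.8786 m·K/W
ΣR = 6.647×10^-4 + 0.8786 = 0.8793 m·K/W
Q' = ΔT/ΣR = (370 °C − 19.7 °C)/0.8793 = 398 W/m

Q' = 398 W/m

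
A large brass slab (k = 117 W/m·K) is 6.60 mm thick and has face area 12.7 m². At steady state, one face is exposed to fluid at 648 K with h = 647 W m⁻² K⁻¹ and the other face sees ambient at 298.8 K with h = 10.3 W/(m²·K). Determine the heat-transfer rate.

Series thermal resistances, inner to outer:
  R_conv,in = 1/(hA) = 1/(647·12.7) = 1.217×10^-4 K/W
  R_brass = L/(kA) = 0.00660/(117·12.7) = 4.442×10^-6 K/W
  R_conv,out = 1/(hA) = 1/(10.3·12.7) = 0.007645 K/W
ΣR = 1.217×10^-4 + 4.442×10^-6 + 0.007645 = 0.007771 K/W
Q = ΔT/ΣR = (648 K − 298.8 K)/0.007771 = 44900 W

Q = 44900 W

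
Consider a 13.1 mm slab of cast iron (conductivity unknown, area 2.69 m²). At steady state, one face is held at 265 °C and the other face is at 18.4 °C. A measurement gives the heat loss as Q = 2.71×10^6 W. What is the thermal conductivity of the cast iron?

k = 53.5 W/m·K

ΣR = ΔT/Q = |265 − 18.4|/2.71×10^6 = 9.100×10^-5 K/W
L/(kA) = 9.100×10^-5 ⇒ k = 0.0131/(9.100×10^-5·2.69) = 53.5 W/m·K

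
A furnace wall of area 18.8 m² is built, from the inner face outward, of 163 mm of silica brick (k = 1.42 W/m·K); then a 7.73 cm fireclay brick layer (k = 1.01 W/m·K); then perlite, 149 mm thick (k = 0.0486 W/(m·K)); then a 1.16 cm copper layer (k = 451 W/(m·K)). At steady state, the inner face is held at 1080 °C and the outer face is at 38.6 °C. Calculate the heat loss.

Treat each layer as a resistance in series:
  R_silica brick = L/(kA) = 0.163/(1.42·18.8) = 0.006106 K/W
  R_fireclay brick = L/(kA) = 0.0773/(1.01·18.8) = 0.004071 K/W
  R_perlite = L/(kA) = 0.149/(0.0486·18.8) = 0.1631 K/W
  R_copper = L/(kA) = 0.0116/(451·18.8) = 1.368×10^-6 K/W
ΣR = 0.006106 + 0.004071 + 0.1631 + 1.368×10^-6 = 0.1733 K/W
Q = ΔT/ΣR = (1080 °C − 38.6 °C)/0.1733 = 6010 W

Q = 6010 W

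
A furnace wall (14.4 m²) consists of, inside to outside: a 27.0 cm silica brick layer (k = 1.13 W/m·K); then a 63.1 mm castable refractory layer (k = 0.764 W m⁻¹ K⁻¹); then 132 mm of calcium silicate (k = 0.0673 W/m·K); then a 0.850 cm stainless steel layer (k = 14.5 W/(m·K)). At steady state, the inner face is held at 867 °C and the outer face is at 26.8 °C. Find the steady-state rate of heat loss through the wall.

Q = 5.30 kW

Series thermal resistances, inner to outer:
  R_silica brick = L/(kA) = 0.270/(1.13·14.4) = 0.01659 K/W
  R_castable refractory = L/(kA) = 0.0631/(0.764·14.4) = 0.005736 K/W
  R_calcium silicate = L/(kA) = 0.132/(0.0673·14.4) = 0.1362 K/W
  R_stainless steel = L/(kA) = 0.00850/(14.5·14.4) = 4.071×10^-5 K/W
ΣR = 0.01659 + 0.005736 + 0.1362 + 4.071×10^-5 = 0.1586 K/W
Q = ΔT/ΣR = (867 °C − 26.8 °C)/0.1586 = 5300 W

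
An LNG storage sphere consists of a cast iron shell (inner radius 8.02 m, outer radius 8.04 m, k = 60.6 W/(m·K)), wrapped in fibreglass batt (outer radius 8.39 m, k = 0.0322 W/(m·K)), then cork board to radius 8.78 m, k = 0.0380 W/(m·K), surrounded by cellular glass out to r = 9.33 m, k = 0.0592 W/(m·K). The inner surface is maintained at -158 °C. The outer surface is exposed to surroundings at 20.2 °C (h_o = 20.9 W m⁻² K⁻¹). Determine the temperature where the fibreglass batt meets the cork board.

Treat each layer as a resistance in series:
  R_cast iron = (1/8.02 − 1/8.04)/(4πk) = 3.102×10^-4/(4π·60.6) = 4.073×10^-7 K/W
  R_fibreglass batt = (1/8.04 − 1/8.39)/(4πk) = 0.005189/(4π·0.0322) = 0.01282 K/W
  R_cork board = (1/8.39 − 1/8.78)/(4πk) = 0.005294/(4π·0.0380) = 0.01109 K/W
  R_cellular glass = (1/8.78 − 1/9.33)/(4πk) = 0.006714/(4π·0.0592) = 0.009025 K/W
  R_conv,out = 1/(4πr²h) = 1/(4π·9.33²·20.9) = 4.374×10^-5 K/W
ΣR = 4.073×10^-7 + 0.01282 + 0.01109 + 0.009025 + 4.374×10^-5 = 0.03298 K/W
Q = ΔT/ΣR = (-158 °C − 20.2 °C)/0.03298 = -5403 W
From the inner boundary to the fibreglass batt/cork board interface, ΣR_partial = 0.01282 K/W.
T_interface = T_in − Q·ΣR_partial = -158 °C − (-5403)(0.01282) = -88.7 °C

T = -88.7 °C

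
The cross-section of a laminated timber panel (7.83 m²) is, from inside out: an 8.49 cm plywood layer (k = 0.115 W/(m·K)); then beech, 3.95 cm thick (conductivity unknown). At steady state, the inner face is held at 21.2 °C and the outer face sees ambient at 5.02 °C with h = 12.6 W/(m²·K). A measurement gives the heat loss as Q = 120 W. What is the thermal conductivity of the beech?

k = 0.166 W/m·K

ΣR = ΔT/Q = |21.2 − 5.02|/120 = 0.1348 K/W
Known resistances:
  R_plywood = L/(kA) = 0.0849/(0.115·7.83) = 0.09429 K/W
  R_conv,out = 1/(hA) = 1/(12.6·7.83) = 0.01014 K/W
R_beech = ΣR − ΣR_known = 0.1348 − 0.1044 = 0.03040 K/W
L/(kA) = 0.03040 ⇒ k = 0.0395/(0.03040·7.83) = 0.166 W/m·K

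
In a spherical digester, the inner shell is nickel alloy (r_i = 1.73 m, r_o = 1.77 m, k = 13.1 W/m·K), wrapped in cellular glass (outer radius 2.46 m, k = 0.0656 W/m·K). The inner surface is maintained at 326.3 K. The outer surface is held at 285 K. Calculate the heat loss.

Q = 215 W

Resistance network (inner→outer):
  R_nickel alloy = (1/1.73 − 1/1.77)/(4πk) = 0.01306/(4π·13.1) = 7.935×10^-5 K/W
  R_cellular glass = (1/1.77 − 1/2.46)/(4πk) = 0.1585/(4π·0.0656) = 0.1922 K/W
ΣR = 7.935×10^-5 + 0.1922 = 0.1923 K/W
Q = ΔT/ΣR = (326.3 K − 285 K)/0.1923 = 215 W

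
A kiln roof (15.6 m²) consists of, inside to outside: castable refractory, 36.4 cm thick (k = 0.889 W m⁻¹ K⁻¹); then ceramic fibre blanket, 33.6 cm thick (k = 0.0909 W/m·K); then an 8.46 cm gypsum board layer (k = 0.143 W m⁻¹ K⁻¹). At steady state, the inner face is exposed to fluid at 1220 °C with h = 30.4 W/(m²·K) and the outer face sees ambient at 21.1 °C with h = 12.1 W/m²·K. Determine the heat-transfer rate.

Series thermal resistances, inner to outer:
  R_conv,in = 1/(hA) = 1/(30.4·15.6) = 0.002109 K/W
  R_castable refractory = L/(kA) = 0.364/(0.889·15.6) = 0.02625 K/W
  R_ceramic fibre blanket = L/(kA) = 0.336/(0.0909·15.6) = 0.2369 K/W
  R_gypsum board = L/(kA) = 0.0846/(0.143·15.6) = 0.03792 K/W
  R_conv,out = 1/(hA) = 1/(12.1·15.6) = 0.005298 K/W
ΣR = 0.002109 + 0.02625 + 0.2369 + 0.03792 + 0.005298 = 0.3085 K/W
Q = ΔT/ΣR = (1220 °C − 21.1 °C)/0.3085 = 3890 W

Q = 3.89 kW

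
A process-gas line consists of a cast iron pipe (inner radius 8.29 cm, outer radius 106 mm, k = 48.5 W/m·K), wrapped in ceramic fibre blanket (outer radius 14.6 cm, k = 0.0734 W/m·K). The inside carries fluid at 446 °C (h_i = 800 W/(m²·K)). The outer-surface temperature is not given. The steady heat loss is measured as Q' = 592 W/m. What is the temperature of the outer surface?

T_out = 33.1 °C

Series resistances:
  R'_conv,in = 1/(2πr h) = 1/(2π·0.0829·800) = 0.002400 m·K/W
  R'_cast iron = ln(0.106/0.0829)/(2πk) = 0.2458/(2π·48.5) = 8.066×10^-4 m·K/W
  R'_ceramic fibre blanket = ln(0.146/0.106)/(2πk) = 0.3202/(2π·0.0734) = 0.6942 m·K/W
ΣR = 0.6974 m·K/W
ΔT = Q'·ΣR = 592 × 0.6974 = 412.9 K
Heat flows outward, so T_out = T_in − ΔT = 446 − 412.9 = 33.1 °C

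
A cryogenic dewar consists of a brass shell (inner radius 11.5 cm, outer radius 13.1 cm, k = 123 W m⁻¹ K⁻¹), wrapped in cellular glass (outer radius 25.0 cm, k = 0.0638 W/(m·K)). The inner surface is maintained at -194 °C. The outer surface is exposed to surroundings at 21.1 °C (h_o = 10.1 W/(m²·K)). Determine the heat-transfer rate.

Q = 46.2 W

Series thermal resistances, inner to outer:
  R_brass = (1/0.115 − 1/0.131)/(4πk) = 1.062/(4π·123) = 6.871×10^-4 K/W
  R_cellular glass = (1/0.131 − 1/0.250)/(4πk) = 3.634/(4π·0.0638) = 4.532 K/W
  R_conv,out = 1/(4πr²h) = 1/(4π·0.250²·10.1) = 0.1261 K/W
ΣR = 6.871×10^-4 + 4.532 + 0.1261 = 4.659 K/W
Q = ΔT/ΣR = (-194 °C − 21.1 °C)/4.659 = -46.2 W
(Negative Q ⇒ heat flows inward; heat gain = 46.2 W.)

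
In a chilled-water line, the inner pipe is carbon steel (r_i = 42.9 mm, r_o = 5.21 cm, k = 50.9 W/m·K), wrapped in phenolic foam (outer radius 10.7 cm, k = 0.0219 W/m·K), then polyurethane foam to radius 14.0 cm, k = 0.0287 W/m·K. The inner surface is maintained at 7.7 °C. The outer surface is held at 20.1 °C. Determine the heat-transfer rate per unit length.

Resistance network (inner→outer):
  R'_carbon steel = ln(0.0521/0.0429)/(2πk) = 0.1943/(2π·50.9) = 6.075×10^-4 m·K/W
  R'_phenolic foam = ln(0.107/0.0521)/(2πk) = 0.7197/(2π·0.0219) = 5.230 m·K/W
  R'_polyurethane foam = ln(0.140/0.107)/(2πk) = 0.2688/(2π·0.0287) = 1.491 m·K/W
ΣR = 6.075×10^-4 + 5.230 + 1.491 = 6.722 m·K/W
Q' = ΔT/ΣR = (7.7 °C − 20.1 °C)/6.722 = -1.84 W/m
(Negative Q' ⇒ heat flows inward; heat gain = 1.84 W/m.)

Q' = 1.84 W/m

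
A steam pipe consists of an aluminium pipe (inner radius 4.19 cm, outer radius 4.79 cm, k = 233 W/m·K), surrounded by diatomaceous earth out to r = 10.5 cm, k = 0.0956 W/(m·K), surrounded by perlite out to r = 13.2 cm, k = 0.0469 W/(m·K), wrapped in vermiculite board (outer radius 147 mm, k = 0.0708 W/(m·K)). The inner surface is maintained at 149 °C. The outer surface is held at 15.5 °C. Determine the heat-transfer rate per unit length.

Q' = 57.4 W/m

Treat each layer as a resistance in series:
  R'_aluminium = ln(0.0479/0.0419)/(2πk) = 0.1338/(2π·233) = 9.141×10^-5 m·K/W
  R'_diatomaceous earth = ln(0.105/0.0479)/(2πk) = 0.7848/(2π·0.0956) = 1.307 m·K/W
  R'_perlite = ln(0.132/0.105)/(2πk) = 0.2288/(2π·0.0469) = 0.7766 m·K/W
  R'_vermiculite board = ln(0.147/0.132)/(2πk) = 0.1076/(2π·0.0708) = 0.2419 m·K/W
ΣR = 9.141×10^-5 + 1.307 + 0.7766 + 0.2419 = 2.326 m·K/W
Q' = ΔT/ΣR = (149 °C − 15.5 °C)/2.326 = 57.4 W/m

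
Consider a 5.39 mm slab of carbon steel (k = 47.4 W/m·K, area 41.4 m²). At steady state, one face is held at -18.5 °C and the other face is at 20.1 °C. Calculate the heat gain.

Q = 14100 kW

Q = kA·ΔT/L = 47.4 × 41.4 × |-18.5 °C − 20.1 °C| / 0.00539 = 1.41×10^7 W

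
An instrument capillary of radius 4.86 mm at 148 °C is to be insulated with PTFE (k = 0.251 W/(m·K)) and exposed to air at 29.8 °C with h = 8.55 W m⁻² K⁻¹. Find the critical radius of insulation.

For a cylinder, r_cr = k_ins/h = 0.251/8.55 = 0.0294 m = 2.94 cm

r_cr = 2.94 cm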